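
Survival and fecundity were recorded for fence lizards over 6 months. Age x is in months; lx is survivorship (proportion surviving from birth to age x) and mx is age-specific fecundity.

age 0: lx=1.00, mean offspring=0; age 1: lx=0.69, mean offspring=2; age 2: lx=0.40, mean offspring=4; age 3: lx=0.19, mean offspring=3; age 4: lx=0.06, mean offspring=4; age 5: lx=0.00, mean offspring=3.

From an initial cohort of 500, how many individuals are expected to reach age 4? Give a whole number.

Expected survivors = N0 · l_4 = 500 × 0.06 = 30 → 30

30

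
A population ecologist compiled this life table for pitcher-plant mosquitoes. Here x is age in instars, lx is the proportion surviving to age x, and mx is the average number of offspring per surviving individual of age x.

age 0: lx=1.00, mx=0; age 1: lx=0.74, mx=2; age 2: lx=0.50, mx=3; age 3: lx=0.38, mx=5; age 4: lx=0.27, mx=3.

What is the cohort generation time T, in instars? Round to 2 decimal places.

lx·mx: 0, 1.48, 1.5, 1.9, 0.81 → R0 = 5.69
x·lx·mx: 0, 1.48, 3, 5.7, 3.24 → Σ = 13.42
T = 13.42 / 5.69 = 2.358524… → 2.36

2.36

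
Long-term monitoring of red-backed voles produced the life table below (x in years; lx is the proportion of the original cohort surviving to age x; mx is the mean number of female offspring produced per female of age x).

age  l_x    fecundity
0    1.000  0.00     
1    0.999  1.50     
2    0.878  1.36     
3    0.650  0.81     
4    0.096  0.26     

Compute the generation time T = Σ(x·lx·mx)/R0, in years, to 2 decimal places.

lx·mx: 0, 1.4985, 1.19408, 0.5265, 0.02496 → R0 = 3.24404
x·lx·mx: 0, 1.4985, 2.38816, 1.5795, 0.09984 → Σ = 5.566
T = 5.566 / 3.24404 = 1.715762… → 1.72

1.72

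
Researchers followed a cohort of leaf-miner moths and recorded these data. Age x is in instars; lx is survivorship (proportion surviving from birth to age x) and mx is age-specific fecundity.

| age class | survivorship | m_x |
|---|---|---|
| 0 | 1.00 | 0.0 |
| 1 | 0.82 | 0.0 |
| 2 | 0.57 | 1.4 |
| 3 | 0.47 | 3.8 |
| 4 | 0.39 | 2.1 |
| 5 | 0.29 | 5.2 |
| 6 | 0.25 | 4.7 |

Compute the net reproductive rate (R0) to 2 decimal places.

6.09

lx·mx by age: 0, 0, 0.798, 1.786, 0.819, 1.508, 1.175
R0 = Σ lx·mx = 6.086 → 6.09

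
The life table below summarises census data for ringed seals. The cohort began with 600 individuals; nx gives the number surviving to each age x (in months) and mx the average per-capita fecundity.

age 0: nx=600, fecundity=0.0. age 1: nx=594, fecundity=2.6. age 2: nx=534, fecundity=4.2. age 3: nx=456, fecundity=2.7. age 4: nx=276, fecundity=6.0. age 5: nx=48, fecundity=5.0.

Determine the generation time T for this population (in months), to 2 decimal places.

lx = nx/n0 = nx/600: 1, 0.99, 0.89, 0.76, 0.46, 0.08
lx·mx: 0, 2.574, 3.738, 2.052, 2.76, 0.4 → R0 = 11.524
x·lx·mx: 0, 2.574, 7.476, 6.156, 11.04, 2 → Σ = 29.246
T = 29.246 / 11.524 = 2.537834… → 2.54

2.54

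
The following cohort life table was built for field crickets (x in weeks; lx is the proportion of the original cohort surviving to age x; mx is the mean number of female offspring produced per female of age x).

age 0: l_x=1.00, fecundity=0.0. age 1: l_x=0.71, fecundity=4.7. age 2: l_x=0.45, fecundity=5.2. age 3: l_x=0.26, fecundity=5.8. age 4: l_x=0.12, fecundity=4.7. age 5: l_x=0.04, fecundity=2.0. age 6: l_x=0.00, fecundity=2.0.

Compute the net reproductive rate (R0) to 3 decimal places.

7.829

lx·mx by age: 0, 3.337, 2.34, 1.508, 0.564, 0.08, 0
R0 = Σ lx·mx = 7.829 → 7.829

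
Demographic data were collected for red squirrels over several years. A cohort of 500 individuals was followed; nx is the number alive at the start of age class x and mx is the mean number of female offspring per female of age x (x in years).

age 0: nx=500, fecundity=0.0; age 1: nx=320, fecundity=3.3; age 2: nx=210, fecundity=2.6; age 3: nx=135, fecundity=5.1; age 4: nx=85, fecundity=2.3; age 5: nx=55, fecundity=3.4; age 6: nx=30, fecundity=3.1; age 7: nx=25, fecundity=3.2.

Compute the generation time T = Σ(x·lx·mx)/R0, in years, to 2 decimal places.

2.48

lx = nx/n0 = nx/500: 1, 0.64, 0.42, 0.27, 0.17, 0.11, 0.06, 0.05
lx·mx: 0, 2.112, 1.092, 1.377, 0.391, 0.374, 0.186, 0.16 → R0 = 5.692
x·lx·mx: 0, 2.112, 2.184, 4.131, 1.564, 1.87, 1.116, 1.12 → Σ = 14.097
T = 14.097 / 5.692 = 2.476634… → 2.48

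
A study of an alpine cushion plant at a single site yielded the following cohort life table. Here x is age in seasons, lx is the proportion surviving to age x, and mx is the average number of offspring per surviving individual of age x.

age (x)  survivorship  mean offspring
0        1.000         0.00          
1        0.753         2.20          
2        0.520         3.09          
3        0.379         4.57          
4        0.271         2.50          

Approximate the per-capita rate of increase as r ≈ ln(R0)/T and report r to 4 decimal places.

R0 = Σ lx·mx = 0 + 1.6566 + 1.6068 + 1.73203 + 0.6775 = 5.67293
Σ x·lx·mx = 12.77629; T = 12.77629/5.67293 = 2.25215…
r ≈ ln(R0)/T = ln(5.67293)/2.25215… = 0.770688… → 0.7707

0.7707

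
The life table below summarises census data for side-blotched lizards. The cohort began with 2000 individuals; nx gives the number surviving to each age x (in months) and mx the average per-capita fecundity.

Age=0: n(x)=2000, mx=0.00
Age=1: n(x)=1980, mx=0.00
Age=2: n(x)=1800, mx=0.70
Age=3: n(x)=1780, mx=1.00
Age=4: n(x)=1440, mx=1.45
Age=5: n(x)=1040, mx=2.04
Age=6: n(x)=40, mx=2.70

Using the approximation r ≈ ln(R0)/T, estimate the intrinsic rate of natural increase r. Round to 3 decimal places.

lx = nx/n0 = nx/2000: 1, 0.99, 0.9, 0.89, 0.72, 0.52, 0.02
R0 = Σ lx·mx = 0 + 0 + 0.63 + 0.89 + 1.044 + 1.0608 + 0.054 = 3.6788
Σ x·lx·mx = 13.734; T = 13.734/3.6788 = 3.73328…
r ≈ ln(R0)/T = ln(3.6788)/3.73328… = 0.34891… → 0.349

0.349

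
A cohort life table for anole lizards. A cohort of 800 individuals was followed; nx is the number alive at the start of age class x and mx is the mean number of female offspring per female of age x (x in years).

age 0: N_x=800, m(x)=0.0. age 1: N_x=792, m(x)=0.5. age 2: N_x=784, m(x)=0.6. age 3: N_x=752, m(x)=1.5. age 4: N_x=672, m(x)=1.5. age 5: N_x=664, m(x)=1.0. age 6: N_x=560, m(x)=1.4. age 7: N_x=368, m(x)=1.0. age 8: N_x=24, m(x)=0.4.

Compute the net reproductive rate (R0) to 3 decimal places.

lx = nx/n0 = nx/800: 1, 0.99, 0.98, 0.94, 0.84, 0.83, 0.7, 0.46, 0.03
lx·mx by age: 0, 0.495, 0.588, 1.41, 1.26, 0.83, 0.98, 0.46, 0.012
R0 = Σ lx·mx = 6.035 → 6.035

6.035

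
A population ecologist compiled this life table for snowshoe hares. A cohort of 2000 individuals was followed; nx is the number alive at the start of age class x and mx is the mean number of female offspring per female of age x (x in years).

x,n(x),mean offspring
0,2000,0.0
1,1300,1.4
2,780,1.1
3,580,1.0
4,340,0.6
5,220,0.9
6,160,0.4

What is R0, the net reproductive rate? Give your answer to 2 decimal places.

1.86

lx = nx/n0 = nx/2000: 1, 0.65, 0.39, 0.29, 0.17, 0.11, 0.08
lx·mx by age: 0, 0.91, 0.429, 0.29, 0.102, 0.099, 0.032
R0 = Σ lx·mx = 1.862 → 1.86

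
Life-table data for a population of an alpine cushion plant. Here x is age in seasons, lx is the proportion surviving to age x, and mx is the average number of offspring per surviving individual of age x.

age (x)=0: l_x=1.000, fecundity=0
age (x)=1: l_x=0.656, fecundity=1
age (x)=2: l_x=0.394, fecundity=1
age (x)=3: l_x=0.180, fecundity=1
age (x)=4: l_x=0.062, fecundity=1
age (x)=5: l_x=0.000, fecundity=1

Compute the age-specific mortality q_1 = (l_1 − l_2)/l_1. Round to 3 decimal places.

q_1 = (l_1 − l_2) / l_1 = (0.656 − 0.394) / 0.656
     = 0.262 / 0.656 = 0.39939… → 0.399

0.399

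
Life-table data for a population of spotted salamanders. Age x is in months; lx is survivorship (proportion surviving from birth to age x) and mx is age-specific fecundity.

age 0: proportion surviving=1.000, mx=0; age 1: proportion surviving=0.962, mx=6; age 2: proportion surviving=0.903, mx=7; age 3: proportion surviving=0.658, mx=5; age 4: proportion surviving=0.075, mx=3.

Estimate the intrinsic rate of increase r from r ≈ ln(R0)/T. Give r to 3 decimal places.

R0 = Σ lx·mx = 0 + 5.772 + 6.321 + 3.29 + 0.225 = 15.608
Σ x·lx·mx = 29.184; T = 29.184/15.608 = 1.86981…
r ≈ ln(R0)/T = ln(15.608)/1.86981… = 1.46955… → 1.470

1.470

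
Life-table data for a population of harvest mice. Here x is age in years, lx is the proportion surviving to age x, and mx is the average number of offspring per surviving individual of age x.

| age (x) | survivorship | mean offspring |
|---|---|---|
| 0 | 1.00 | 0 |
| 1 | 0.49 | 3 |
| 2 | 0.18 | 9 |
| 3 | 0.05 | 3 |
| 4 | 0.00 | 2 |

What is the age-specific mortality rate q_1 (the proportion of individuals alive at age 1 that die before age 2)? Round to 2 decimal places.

q_1 = (l_1 − l_2) / l_1 = (0.49 − 0.18) / 0.49
     = 0.31 / 0.49 = 0.632653… → 0.63

0.63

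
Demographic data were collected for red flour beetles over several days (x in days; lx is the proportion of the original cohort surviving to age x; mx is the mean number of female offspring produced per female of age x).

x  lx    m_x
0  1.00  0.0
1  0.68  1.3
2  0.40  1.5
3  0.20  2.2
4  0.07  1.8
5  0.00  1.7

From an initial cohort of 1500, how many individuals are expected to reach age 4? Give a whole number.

Expected survivors = N0 · l_4 = 1500 × 0.07 = 105 → 105

105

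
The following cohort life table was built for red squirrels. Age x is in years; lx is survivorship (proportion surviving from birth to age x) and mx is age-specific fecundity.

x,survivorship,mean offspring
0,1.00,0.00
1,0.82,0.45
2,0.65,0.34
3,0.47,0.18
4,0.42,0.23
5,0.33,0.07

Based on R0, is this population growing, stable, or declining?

R0 = Σ lx·mx = 0 + 0.369 + 0.221 + 0.0846 + 0.0966 + 0.0231 = 0.7943
R0 < 1, so the population is declining.

declining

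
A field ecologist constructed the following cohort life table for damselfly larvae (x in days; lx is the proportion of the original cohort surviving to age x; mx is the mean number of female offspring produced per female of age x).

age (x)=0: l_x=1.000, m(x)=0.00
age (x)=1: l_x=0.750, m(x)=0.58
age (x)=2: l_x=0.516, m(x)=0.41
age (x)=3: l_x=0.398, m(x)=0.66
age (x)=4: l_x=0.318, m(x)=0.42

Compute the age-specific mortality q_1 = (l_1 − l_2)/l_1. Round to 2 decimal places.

0.31

q_1 = (l_1 − l_2) / l_1 = (0.75 − 0.516) / 0.75
     = 0.234 / 0.75 = 0.312 → 0.31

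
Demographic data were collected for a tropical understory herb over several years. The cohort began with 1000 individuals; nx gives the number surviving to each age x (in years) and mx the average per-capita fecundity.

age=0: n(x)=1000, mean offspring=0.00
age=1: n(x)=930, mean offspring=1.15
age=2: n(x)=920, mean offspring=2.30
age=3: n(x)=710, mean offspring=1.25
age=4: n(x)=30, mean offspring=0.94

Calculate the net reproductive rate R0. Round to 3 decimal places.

lx = nx/n0 = nx/1000: 1, 0.93, 0.92, 0.71, 0.03
lx·mx by age: 0, 1.0695, 2.116, 0.8875, 0.0282
R0 = Σ lx·mx = 4.1012 → 4.101

4.101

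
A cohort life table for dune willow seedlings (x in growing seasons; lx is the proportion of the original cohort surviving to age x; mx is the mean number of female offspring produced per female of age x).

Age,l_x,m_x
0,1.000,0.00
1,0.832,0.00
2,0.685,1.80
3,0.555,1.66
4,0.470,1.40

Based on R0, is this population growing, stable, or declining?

growing

R0 = Σ lx·mx = 0 + 0 + 1.233 + 0.9213 + 0.658 = 2.8123
R0 > 1, so the population is growing.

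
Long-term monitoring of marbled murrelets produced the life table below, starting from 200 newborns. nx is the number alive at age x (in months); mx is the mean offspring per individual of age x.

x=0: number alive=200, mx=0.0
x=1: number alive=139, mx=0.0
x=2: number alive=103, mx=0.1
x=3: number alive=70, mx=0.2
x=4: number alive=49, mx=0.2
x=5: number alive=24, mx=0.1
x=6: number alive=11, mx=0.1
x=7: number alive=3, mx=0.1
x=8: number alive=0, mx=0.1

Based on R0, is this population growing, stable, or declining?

declining

lx = nx/n0 = nx/200: 1, 0.695, 0.515, 0.35, 0.245, 0.12, 0.055, 0.015, 0
R0 = Σ lx·mx = 0 + 0 + 0.0515 + 0.07 + 0.049 + 0.012 + 0.0055 + 0.0015 + 0 = 0.1895
R0 < 1, so the population is declining.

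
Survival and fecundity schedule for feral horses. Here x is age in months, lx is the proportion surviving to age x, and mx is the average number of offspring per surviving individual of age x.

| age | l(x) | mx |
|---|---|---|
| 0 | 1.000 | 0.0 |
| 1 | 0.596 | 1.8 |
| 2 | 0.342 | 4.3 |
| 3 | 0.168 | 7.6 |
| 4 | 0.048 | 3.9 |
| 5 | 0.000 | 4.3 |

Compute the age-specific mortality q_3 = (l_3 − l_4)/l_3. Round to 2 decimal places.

q_3 = (l_3 − l_4) / l_3 = (0.168 − 0.048) / 0.168
     = 0.12 / 0.168 = 0.714286… → 0.71

0.71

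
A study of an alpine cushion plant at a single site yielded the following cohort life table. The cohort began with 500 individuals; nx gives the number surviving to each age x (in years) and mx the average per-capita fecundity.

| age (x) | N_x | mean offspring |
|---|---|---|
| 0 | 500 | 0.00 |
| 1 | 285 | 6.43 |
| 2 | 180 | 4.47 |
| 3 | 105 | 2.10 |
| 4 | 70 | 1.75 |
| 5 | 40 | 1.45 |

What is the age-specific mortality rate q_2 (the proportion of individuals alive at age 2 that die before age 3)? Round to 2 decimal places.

0.42

lx = nx/n0 = nx/500: 1, 0.57, 0.36, 0.21, 0.14, 0.08
q_2 = (l_2 − l_3) / l_2 = (0.36 − 0.21) / 0.36
     = 0.15 / 0.36 = 0.416667… → 0.42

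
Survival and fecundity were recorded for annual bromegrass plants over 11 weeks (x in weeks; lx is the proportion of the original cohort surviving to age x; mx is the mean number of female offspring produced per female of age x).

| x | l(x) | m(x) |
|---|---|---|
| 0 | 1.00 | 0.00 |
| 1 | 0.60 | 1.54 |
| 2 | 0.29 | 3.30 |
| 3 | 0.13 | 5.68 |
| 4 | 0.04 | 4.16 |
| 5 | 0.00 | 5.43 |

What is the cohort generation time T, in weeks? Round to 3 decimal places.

lx·mx: 0, 0.924, 0.957, 0.7384, 0.1664, 0 → R0 = 2.7858
x·lx·mx: 0, 0.924, 1.914, 2.2152, 0.6656, 0 → Σ = 5.7188
T = 5.7188 / 2.7858 = 2.052839… → 2.053

2.053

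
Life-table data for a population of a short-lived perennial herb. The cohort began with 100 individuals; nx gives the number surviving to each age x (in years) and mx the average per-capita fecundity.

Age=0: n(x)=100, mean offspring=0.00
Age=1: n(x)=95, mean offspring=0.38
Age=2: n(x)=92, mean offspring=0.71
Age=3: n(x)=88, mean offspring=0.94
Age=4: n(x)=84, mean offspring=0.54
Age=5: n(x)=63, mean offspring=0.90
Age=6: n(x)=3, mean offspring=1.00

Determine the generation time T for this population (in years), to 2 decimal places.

lx = nx/n0 = nx/100: 1, 0.95, 0.92, 0.88, 0.84, 0.63, 0.03
lx·mx: 0, 0.361, 0.6532, 0.8272, 0.4536, 0.567, 0.03 → R0 = 2.892
x·lx·mx: 0, 0.361, 1.3064, 2.4816, 1.8144, 2.835, 0.18 → Σ = 8.9784
T = 8.9784 / 2.892 = 3.104564… → 3.10

3.10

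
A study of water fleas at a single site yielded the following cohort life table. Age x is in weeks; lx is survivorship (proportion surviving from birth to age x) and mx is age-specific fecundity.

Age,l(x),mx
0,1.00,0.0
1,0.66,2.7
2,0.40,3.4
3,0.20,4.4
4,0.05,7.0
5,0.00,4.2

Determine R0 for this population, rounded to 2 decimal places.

4.37

lx·mx by age: 0, 1.782, 1.36, 0.88, 0.35, 0
R0 = Σ lx·mx = 4.372 → 4.37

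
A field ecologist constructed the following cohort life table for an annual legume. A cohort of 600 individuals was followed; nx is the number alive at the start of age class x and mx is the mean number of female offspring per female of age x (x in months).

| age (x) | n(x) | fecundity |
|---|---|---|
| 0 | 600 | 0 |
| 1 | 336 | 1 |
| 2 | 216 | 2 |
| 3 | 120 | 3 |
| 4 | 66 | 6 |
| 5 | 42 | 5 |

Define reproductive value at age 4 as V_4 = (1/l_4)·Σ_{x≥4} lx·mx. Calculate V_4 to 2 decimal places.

9.18

lx = nx/n0 = nx/600: 1, 0.56, 0.36, 0.2, 0.11, 0.07
lx·mx for x ≥ 4: 0.66, 0.35 → sum = 1.01
V_4 = 1.01 / l_4 = 1.01 / 0.11 = 9.181818… → 9.18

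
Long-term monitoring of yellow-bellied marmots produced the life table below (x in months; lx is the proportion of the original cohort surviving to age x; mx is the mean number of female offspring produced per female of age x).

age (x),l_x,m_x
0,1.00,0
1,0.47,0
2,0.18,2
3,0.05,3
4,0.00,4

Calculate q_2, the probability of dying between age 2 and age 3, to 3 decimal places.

q_2 = (l_2 − l_3) / l_2 = (0.18 − 0.05) / 0.18
     = 0.13 / 0.18 = 0.722222… → 0.722

0.722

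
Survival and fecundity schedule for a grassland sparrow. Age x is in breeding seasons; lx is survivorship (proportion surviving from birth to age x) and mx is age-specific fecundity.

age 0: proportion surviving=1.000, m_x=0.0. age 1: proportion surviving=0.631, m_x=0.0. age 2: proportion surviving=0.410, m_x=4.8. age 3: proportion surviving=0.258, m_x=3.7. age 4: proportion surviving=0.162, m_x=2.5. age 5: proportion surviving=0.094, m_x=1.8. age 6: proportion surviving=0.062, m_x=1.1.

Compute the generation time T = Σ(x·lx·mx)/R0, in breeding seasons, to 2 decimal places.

2.71

lx·mx: 0, 0, 1.968, 0.9546, 0.405, 0.1692, 0.0682 → R0 = 3.565
x·lx·mx: 0, 0, 3.936, 2.8638, 1.62, 0.846, 0.4092 → Σ = 9.675
T = 9.675 / 3.565 = 2.713885… → 2.71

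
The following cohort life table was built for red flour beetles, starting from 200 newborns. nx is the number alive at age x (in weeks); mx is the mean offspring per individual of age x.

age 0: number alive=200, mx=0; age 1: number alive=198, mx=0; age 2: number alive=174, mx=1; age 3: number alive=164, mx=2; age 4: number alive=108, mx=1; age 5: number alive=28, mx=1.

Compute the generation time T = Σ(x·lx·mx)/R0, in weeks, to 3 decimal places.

lx = nx/n0 = nx/200: 1, 0.99, 0.87, 0.82, 0.54, 0.14
lx·mx: 0, 0, 0.87, 1.64, 0.54, 0.14 → R0 = 3.19
x·lx·mx: 0, 0, 1.74, 4.92, 2.16, 0.7 → Σ = 9.52
T = 9.52 / 3.19 = 2.984326… → 2.984

2.984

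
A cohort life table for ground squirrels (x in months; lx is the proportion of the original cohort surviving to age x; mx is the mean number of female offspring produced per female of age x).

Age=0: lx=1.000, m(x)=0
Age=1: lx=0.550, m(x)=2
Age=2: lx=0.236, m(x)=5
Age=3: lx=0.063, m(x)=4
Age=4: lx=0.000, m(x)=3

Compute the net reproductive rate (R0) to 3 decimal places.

2.532

lx·mx by age: 0, 1.1, 1.18, 0.252, 0
R0 = Σ lx·mx = 2.532 → 2.532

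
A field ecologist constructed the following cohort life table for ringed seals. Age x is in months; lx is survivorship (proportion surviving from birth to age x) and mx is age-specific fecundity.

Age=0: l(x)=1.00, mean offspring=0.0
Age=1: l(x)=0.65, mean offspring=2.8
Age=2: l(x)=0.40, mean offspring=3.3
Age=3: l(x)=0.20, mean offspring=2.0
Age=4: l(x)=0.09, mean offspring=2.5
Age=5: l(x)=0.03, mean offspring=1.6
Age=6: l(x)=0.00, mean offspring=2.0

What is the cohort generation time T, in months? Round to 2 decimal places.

lx·mx: 0, 1.82, 1.32, 0.4, 0.225, 0.048, 0 → R0 = 3.813
x·lx·mx: 0, 1.82, 2.64, 1.2, 0.9, 0.24, 0 → Σ = 6.8
T = 6.8 / 3.813 = 1.783373… → 1.78

1.78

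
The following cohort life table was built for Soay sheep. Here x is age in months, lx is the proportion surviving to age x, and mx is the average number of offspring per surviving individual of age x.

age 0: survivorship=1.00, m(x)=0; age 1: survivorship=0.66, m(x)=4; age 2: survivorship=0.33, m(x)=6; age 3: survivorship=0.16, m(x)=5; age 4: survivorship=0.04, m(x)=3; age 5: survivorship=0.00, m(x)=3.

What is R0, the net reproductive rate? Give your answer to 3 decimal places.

lx·mx by age: 0, 2.64, 1.98, 0.8, 0.12, 0
R0 = Σ lx·mx = 5.54 → 5.540

5.540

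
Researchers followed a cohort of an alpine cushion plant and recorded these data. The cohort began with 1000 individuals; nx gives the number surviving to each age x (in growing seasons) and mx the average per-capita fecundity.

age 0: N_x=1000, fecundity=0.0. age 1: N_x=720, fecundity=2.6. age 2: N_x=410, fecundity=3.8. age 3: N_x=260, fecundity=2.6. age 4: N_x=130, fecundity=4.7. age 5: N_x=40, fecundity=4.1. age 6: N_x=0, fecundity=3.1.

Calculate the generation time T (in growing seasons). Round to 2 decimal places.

2.11

lx = nx/n0 = nx/1000: 1, 0.72, 0.41, 0.26, 0.13, 0.04, 0
lx·mx: 0, 1.872, 1.558, 0.676, 0.611, 0.164, 0 → R0 = 4.881
x·lx·mx: 0, 1.872, 3.116, 2.028, 2.444, 0.82, 0 → Σ = 10.28
T = 10.28 / 4.881 = 2.106126… → 2.11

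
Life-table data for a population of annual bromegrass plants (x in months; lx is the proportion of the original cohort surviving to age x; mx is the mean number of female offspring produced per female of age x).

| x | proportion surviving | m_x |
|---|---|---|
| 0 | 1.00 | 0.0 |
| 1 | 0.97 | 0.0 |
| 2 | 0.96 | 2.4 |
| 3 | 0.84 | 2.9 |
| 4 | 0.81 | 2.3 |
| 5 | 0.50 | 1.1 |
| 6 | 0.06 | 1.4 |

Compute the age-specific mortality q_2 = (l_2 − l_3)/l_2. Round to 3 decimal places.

q_2 = (l_2 − l_3) / l_2 = (0.96 − 0.84) / 0.96
     = 0.12 / 0.96 = 0.125 → 0.125

0.125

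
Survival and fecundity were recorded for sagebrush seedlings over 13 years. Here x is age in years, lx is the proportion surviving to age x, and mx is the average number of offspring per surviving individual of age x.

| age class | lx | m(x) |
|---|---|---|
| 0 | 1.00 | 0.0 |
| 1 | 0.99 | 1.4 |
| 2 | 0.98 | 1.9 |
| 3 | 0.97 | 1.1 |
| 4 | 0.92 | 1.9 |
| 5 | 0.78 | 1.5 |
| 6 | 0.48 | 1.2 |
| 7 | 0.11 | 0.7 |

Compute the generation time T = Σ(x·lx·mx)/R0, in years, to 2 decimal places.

3.19

lx·mx: 0, 1.386, 1.862, 1.067, 1.748, 1.17, 0.576, 0.077 → R0 = 7.886
x·lx·mx: 0, 1.386, 3.724, 3.201, 6.992, 5.85, 3.456, 0.539 → Σ = 25.148
T = 25.148 / 7.886 = 3.188942… → 3.19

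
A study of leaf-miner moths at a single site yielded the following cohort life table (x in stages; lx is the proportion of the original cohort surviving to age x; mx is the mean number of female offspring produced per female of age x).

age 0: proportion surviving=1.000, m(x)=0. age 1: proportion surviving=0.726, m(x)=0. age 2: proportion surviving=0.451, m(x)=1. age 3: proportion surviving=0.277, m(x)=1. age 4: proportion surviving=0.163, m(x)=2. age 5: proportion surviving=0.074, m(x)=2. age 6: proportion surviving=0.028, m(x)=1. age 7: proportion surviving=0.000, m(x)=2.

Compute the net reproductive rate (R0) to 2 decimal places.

lx·mx by age: 0, 0, 0.451, 0.277, 0.326, 0.148, 0.028, 0
R0 = Σ lx·mx = 1.23 → 1.23

1.23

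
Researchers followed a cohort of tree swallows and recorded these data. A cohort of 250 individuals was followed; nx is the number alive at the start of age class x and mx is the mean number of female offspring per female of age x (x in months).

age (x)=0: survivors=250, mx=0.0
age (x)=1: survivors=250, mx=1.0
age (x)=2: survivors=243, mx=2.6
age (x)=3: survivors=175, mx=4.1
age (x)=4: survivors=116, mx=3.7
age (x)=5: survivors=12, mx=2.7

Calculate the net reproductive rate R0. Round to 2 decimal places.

lx = nx/n0 = nx/250: 1, 1, 0.972, 0.7, 0.464, 0.048
lx·mx by age: 0, 1, 2.5272, 2.87, 1.7168, 0.1296
R0 = Σ lx·mx = 8.2436 → 8.24

8.24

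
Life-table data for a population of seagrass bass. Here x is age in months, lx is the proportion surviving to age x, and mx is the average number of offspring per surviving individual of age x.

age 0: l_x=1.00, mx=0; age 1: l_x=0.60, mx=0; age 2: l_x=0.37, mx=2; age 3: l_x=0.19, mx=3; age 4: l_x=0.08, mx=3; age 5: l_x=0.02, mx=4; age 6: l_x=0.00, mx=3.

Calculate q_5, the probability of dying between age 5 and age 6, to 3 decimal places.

1.000

q_5 = (l_5 − l_6) / l_5 = (0.02 − 0) / 0.02
     = 0.02 / 0.02 = 1 → 1.000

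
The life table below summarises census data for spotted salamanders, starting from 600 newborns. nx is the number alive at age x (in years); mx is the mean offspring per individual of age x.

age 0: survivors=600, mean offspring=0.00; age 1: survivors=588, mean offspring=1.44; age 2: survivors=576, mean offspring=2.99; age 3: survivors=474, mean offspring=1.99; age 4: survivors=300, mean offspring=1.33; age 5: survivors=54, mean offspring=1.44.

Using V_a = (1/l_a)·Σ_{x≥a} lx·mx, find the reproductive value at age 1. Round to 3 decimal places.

6.784

lx = nx/n0 = nx/600: 1, 0.98, 0.96, 0.79, 0.5, 0.09
lx·mx for x ≥ 1: 1.4112, 2.8704, 1.5721, 0.665, 0.1296 → sum = 6.6483
V_1 = 6.6483 / l_1 = 6.6483 / 0.98 = 6.78398… → 6.784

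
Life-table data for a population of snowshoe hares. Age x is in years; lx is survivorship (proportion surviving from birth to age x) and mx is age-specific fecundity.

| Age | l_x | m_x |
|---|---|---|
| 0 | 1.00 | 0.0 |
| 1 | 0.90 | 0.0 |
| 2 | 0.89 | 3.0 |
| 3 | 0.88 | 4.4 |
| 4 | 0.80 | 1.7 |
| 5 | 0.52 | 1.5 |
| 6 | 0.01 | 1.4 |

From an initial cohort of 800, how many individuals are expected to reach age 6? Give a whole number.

Expected survivors = N0 · l_6 = 800 × 0.01 = 8 → 8

8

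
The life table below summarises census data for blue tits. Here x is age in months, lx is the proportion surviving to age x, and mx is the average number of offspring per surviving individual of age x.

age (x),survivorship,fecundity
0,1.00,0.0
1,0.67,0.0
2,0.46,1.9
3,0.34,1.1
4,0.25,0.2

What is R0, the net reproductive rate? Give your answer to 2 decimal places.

lx·mx by age: 0, 0, 0.874, 0.374, 0.05
R0 = Σ lx·mx = 1.298 → 1.30

1.30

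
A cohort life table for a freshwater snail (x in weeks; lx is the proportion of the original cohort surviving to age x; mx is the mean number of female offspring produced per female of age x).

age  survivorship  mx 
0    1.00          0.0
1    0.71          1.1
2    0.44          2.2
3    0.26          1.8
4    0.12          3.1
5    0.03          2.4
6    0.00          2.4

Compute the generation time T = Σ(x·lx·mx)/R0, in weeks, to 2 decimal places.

lx·mx: 0, 0.781, 0.968, 0.468, 0.372, 0.072, 0 → R0 = 2.661
x·lx·mx: 0, 0.781, 1.936, 1.404, 1.488, 0.36, 0 → Σ = 5.969
T = 5.969 / 2.661 = 2.243142… → 2.24

2.24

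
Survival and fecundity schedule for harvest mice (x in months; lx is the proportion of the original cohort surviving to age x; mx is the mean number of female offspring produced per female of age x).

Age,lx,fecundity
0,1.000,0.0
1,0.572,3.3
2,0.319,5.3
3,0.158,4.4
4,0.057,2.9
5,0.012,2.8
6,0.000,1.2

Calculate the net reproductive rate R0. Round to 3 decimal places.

lx·mx by age: 0, 1.8876, 1.6907, 0.6952, 0.1653, 0.0336, 0
R0 = Σ lx·mx = 4.4724 → 4.472

4.472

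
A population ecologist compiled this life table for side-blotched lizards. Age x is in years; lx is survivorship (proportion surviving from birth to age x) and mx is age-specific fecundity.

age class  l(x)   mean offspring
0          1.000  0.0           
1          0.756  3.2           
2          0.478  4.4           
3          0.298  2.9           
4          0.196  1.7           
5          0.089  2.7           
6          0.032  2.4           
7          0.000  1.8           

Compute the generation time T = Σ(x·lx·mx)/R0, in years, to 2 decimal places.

2.02

lx·mx: 0, 2.4192, 2.1032, 0.8642, 0.3332, 0.2403, 0.0768, 0 → R0 = 6.0369
x·lx·mx: 0, 2.4192, 4.2064, 2.5926, 1.3328, 1.2015, 0.4608, 0 → Σ = 12.2133
T = 12.2133 / 6.0369 = 2.023108… → 2.02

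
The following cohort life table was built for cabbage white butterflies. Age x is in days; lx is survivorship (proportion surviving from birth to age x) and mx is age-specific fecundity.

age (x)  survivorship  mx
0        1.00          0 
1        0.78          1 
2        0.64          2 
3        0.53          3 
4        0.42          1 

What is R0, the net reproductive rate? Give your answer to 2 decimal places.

lx·mx by age: 0, 0.78, 1.28, 1.59, 0.42
R0 = Σ lx·mx = 4.07 → 4.07

4.07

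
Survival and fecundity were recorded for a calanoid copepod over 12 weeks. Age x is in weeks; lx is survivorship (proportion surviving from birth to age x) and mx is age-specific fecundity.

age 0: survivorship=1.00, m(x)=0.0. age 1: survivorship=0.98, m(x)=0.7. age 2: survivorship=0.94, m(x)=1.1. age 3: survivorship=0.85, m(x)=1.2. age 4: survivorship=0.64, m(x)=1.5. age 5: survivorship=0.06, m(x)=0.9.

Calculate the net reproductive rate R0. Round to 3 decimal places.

lx·mx by age: 0, 0.686, 1.034, 1.02, 0.96, 0.054
R0 = Σ lx·mx = 3.754 → 3.754

3.754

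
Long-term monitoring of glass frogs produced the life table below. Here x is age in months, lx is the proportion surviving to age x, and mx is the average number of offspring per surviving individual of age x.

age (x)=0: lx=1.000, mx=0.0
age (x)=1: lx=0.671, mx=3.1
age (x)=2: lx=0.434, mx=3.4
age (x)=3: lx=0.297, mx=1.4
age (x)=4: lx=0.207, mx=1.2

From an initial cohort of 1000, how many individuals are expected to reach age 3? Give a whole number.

297

Expected survivors = N0 · l_3 = 1000 × 0.297 = 297 → 297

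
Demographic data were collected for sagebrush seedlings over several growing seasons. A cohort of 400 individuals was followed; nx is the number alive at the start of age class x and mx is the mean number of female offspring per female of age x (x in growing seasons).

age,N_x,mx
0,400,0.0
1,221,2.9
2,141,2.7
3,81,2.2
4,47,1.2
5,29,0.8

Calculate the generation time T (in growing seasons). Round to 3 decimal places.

1.781

lx = nx/n0 = nx/400: 1, 0.5525, 0.3525, 0.2025, 0.1175, 0.0725
lx·mx: 0, 1.60225, 0.95175, 0.4455, 0.141, 0.058 → R0 = 3.1985
x·lx·mx: 0, 1.60225, 1.9035, 1.3365, 0.564, 0.29 → Σ = 5.69625
T = 5.69625 / 3.1985 = 1.780913… → 1.781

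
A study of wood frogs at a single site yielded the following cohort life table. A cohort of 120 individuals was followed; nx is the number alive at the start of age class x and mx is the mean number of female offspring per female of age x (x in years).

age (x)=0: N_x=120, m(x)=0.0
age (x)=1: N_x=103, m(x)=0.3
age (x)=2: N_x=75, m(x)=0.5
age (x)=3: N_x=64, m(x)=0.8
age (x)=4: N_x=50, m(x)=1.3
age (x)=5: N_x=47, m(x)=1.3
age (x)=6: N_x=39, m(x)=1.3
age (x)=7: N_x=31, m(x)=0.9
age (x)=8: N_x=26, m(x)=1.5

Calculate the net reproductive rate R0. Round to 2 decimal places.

3.03

lx = nx/n0 = nx/120: 1, 0.85833…, 0.625, 0.53333…, 0.41667…, 0.39167…, 0.325, 0.25833…, 0.21667…
lx·mx by age: 0, 0.2575…, 0.3125, 0.426667…, 0.541667…, 0.509167…, 0.4225, 0.2325…, 0.325…
R0 = Σ lx·mx = 3.0275… → 3.03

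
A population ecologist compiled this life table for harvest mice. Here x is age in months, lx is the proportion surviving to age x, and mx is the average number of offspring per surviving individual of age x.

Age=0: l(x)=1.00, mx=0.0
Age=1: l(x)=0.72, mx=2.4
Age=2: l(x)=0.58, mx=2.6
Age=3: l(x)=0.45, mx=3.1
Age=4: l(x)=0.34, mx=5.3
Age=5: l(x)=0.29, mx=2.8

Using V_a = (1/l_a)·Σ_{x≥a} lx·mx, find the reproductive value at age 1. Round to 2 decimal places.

10.06

lx·mx for x ≥ 1: 1.728, 1.508, 1.395, 1.802, 0.812 → sum = 7.245
V_1 = 7.245 / l_1 = 7.245 / 0.72 = 10.0625 → 10.06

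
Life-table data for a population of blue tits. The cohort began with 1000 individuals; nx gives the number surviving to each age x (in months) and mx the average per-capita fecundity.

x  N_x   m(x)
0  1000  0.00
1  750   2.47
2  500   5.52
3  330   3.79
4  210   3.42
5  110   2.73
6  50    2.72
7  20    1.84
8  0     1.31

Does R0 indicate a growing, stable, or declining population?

lx = nx/n0 = nx/1000: 1, 0.75, 0.5, 0.33, 0.21, 0.11, 0.05, 0.02, 0
R0 = Σ lx·mx = 0 + 1.8525 + 2.76 + 1.2507 + 0.7182 + 0.3003 + 0.136 + 0.0368 + 0 = 7.0545
R0 > 1, so the population is growing.

growing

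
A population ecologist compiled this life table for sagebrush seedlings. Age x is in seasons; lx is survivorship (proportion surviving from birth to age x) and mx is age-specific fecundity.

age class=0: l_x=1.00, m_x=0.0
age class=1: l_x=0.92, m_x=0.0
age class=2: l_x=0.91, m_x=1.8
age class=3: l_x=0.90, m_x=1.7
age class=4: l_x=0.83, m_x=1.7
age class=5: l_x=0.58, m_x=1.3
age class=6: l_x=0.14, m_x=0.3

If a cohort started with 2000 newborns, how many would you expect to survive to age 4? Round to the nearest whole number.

1660

Expected survivors = N0 · l_4 = 2000 × 0.83 = 1660 → 1660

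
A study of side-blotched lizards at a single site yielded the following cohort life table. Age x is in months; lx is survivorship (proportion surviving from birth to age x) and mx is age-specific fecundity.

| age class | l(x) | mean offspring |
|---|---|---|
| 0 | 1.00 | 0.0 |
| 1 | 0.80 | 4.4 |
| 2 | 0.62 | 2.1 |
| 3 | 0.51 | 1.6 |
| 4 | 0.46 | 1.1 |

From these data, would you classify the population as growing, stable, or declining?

growing

R0 = Σ lx·mx = 0 + 3.52 + 1.302 + 0.816 + 0.506 = 6.144
R0 > 1, so the population is growing.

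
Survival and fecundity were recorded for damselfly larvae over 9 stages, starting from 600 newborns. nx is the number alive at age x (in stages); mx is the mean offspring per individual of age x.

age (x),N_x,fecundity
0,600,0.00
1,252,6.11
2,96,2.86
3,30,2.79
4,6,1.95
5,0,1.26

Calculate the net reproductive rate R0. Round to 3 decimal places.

3.183

lx = nx/n0 = nx/600: 1, 0.42, 0.16, 0.05, 0.01, 0
lx·mx by age: 0, 2.5662, 0.4576, 0.1395, 0.0195, 0
R0 = Σ lx·mx = 3.1828 → 3.183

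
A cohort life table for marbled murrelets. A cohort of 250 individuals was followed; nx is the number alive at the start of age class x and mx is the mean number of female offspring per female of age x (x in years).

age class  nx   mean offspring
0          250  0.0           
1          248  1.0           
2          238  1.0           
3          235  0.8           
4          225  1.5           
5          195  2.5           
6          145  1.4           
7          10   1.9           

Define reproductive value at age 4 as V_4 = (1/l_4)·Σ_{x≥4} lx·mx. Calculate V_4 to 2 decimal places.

lx = nx/n0 = nx/250: 1, 0.992, 0.952, 0.94, 0.9, 0.78, 0.58, 0.04
lx·mx for x ≥ 4: 1.35, 1.95, 0.812, 0.076 → sum = 4.188
V_4 = 4.188 / l_4 = 4.188 / 0.9 = 4.653333… → 4.65

4.65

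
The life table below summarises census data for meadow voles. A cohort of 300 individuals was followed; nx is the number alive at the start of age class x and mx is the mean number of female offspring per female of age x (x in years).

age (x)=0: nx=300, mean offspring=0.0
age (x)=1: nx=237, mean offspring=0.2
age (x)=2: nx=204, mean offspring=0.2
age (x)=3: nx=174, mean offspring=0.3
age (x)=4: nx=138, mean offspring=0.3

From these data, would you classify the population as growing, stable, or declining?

lx = nx/n0 = nx/300: 1, 0.79, 0.68, 0.58, 0.46
R0 = Σ lx·mx = 0 + 0.158 + 0.136 + 0.174 + 0.138 = 0.606
R0 < 1, so the population is declining.

declining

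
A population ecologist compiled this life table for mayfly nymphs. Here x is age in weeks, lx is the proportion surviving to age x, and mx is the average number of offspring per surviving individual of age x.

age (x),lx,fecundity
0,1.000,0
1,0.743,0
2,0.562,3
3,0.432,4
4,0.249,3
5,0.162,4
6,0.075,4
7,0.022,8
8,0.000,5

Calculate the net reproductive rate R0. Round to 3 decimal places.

lx·mx by age: 0, 0, 1.686, 1.728, 0.747, 0.648, 0.3, 0.176, 0
R0 = Σ lx·mx = 5.285 → 5.285

5.285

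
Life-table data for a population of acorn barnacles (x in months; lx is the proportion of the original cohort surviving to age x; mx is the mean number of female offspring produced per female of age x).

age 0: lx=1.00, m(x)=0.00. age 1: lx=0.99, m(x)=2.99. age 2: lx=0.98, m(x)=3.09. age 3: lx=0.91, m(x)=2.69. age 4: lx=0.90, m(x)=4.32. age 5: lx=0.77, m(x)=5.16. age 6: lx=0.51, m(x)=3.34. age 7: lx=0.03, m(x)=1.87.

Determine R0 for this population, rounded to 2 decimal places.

18.06

lx·mx by age: 0, 2.9601, 3.0282, 2.4479, 3.888, 3.9732, 1.7034, 0.0561
R0 = Σ lx·mx = 18.0569 → 18.06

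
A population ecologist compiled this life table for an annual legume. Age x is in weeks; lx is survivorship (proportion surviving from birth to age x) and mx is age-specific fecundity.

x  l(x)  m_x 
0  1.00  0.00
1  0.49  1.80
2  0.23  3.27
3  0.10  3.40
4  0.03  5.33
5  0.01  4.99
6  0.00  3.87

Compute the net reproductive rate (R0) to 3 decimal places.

lx·mx by age: 0, 0.882, 0.7521, 0.34, 0.1599, 0.0499, 0
R0 = Σ lx·mx = 2.1839 → 2.184

2.184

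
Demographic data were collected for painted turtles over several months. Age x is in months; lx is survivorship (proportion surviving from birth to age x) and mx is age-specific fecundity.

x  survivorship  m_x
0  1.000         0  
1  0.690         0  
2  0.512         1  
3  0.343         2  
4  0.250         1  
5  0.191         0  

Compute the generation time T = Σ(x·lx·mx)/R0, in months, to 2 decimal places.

lx·mx: 0, 0, 0.512, 0.686, 0.25, 0 → R0 = 1.448
x·lx·mx: 0, 0, 1.024, 2.058, 1, 0 → Σ = 4.082
T = 4.082 / 1.448 = 2.819061… → 2.82

2.82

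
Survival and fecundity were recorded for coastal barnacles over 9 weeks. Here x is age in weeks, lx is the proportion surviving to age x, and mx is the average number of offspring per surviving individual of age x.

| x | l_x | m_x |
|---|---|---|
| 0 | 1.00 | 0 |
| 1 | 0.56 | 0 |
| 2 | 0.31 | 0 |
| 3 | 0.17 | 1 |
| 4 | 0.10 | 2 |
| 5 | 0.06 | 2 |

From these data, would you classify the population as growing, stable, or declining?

R0 = Σ lx·mx = 0 + 0 + 0 + 0.17 + 0.2 + 0.12 = 0.49
R0 < 1, so the population is declining.

declining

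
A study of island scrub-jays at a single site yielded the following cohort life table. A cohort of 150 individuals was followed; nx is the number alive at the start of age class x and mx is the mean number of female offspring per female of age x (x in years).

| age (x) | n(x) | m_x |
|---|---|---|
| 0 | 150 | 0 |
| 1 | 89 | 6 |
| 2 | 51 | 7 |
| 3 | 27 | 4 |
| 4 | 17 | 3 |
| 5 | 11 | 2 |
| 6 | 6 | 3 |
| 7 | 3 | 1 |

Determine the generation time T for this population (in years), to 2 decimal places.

1.84

lx = nx/n0 = nx/150: 1, 0.59333…, 0.34, 0.18, 0.11333…, 0.07333…, 0.04, 0.02
lx·mx: 0, 3.56…, 2.38, 0.72, 0.34…, 0.146667…, 0.12, 0.02 → R0 = 7.286667…
x·lx·mx: 0, 3.56…, 4.76, 2.16, 1.36…, 0.733333…, 0.72, 0.14 → Σ = 13.433333…
T = 13.433333… / 7.286667… = 1.84355… → 1.84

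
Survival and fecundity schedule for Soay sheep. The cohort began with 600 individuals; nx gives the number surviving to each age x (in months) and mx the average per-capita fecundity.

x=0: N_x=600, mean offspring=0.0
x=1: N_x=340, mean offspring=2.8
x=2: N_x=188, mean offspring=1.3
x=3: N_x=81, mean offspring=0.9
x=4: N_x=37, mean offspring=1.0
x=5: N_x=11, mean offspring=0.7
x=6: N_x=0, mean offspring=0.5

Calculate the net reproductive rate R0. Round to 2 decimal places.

lx = nx/n0 = nx/600: 1, 0.56667…, 0.31333…, 0.135, 0.06167…, 0.01833…, 0
lx·mx by age: 0, 1.586667…, 0.407333…, 0.1215, 0.061667…, 0.012833…, 0
R0 = Σ lx·mx = 2.19… → 2.19

2.19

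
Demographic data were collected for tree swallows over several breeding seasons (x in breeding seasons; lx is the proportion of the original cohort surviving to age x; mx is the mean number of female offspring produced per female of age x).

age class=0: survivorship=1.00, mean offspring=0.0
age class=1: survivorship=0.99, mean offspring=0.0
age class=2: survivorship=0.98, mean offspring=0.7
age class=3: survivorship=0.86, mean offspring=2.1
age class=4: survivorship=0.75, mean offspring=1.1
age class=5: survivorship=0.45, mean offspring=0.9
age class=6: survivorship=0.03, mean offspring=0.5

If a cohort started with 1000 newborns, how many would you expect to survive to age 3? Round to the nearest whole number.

Expected survivors = N0 · l_3 = 1000 × 0.86 = 860 → 860

860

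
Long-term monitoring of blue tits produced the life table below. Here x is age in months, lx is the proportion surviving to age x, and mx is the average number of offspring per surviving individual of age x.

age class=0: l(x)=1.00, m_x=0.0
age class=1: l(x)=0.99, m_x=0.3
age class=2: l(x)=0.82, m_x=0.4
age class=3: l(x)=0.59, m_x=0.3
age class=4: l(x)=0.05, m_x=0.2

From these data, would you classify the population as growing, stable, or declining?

declining

R0 = Σ lx·mx = 0 + 0.297 + 0.328 + 0.177 + 0.01 = 0.812
R0 < 1, so the population is declining.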